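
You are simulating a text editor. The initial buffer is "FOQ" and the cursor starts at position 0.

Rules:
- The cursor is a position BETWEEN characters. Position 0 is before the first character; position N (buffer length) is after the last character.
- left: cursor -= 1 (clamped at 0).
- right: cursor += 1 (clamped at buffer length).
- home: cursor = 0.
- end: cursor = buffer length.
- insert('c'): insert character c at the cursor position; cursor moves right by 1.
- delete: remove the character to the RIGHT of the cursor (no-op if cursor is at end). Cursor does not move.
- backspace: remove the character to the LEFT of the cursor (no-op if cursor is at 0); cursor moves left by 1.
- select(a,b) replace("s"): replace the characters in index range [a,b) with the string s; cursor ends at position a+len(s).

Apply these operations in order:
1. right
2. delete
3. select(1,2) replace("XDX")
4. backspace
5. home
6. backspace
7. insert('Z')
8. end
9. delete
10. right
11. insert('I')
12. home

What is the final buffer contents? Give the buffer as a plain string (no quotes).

Answer: ZFXDI

Derivation:
After op 1 (right): buf='FOQ' cursor=1
After op 2 (delete): buf='FQ' cursor=1
After op 3 (select(1,2) replace("XDX")): buf='FXDX' cursor=4
After op 4 (backspace): buf='FXD' cursor=3
After op 5 (home): buf='FXD' cursor=0
After op 6 (backspace): buf='FXD' cursor=0
After op 7 (insert('Z')): buf='ZFXD' cursor=1
After op 8 (end): buf='ZFXD' cursor=4
After op 9 (delete): buf='ZFXD' cursor=4
After op 10 (right): buf='ZFXD' cursor=4
After op 11 (insert('I')): buf='ZFXDI' cursor=5
After op 12 (home): buf='ZFXDI' cursor=0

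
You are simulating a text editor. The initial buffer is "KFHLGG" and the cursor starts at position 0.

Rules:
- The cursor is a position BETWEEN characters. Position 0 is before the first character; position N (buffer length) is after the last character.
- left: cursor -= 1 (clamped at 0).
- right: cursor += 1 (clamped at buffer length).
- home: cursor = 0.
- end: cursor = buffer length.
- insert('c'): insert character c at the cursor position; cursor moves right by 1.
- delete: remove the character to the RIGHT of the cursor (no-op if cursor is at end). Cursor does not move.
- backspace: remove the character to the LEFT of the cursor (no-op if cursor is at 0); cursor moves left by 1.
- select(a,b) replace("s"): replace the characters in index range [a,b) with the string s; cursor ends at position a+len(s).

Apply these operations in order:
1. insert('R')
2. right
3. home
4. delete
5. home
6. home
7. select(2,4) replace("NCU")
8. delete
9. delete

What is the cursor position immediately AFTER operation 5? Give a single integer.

After op 1 (insert('R')): buf='RKFHLGG' cursor=1
After op 2 (right): buf='RKFHLGG' cursor=2
After op 3 (home): buf='RKFHLGG' cursor=0
After op 4 (delete): buf='KFHLGG' cursor=0
After op 5 (home): buf='KFHLGG' cursor=0

Answer: 0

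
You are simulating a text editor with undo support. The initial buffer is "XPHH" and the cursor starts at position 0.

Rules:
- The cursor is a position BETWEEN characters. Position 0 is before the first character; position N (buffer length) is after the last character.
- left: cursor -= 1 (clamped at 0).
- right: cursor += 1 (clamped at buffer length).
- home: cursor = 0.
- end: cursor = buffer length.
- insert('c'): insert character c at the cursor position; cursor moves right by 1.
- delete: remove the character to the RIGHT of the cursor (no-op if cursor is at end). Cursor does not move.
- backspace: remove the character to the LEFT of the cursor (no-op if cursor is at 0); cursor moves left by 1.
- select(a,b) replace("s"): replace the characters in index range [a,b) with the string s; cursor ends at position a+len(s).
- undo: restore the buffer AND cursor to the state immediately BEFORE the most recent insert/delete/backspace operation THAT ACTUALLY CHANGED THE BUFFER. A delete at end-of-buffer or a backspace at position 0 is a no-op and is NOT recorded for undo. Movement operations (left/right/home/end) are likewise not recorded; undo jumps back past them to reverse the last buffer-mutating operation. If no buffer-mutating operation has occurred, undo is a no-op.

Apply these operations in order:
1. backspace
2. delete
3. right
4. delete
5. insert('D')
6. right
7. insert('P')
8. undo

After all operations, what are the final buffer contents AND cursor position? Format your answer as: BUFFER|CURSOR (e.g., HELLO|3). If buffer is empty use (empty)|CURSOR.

Answer: PDH|3

Derivation:
After op 1 (backspace): buf='XPHH' cursor=0
After op 2 (delete): buf='PHH' cursor=0
After op 3 (right): buf='PHH' cursor=1
After op 4 (delete): buf='PH' cursor=1
After op 5 (insert('D')): buf='PDH' cursor=2
After op 6 (right): buf='PDH' cursor=3
After op 7 (insert('P')): buf='PDHP' cursor=4
After op 8 (undo): buf='PDH' cursor=3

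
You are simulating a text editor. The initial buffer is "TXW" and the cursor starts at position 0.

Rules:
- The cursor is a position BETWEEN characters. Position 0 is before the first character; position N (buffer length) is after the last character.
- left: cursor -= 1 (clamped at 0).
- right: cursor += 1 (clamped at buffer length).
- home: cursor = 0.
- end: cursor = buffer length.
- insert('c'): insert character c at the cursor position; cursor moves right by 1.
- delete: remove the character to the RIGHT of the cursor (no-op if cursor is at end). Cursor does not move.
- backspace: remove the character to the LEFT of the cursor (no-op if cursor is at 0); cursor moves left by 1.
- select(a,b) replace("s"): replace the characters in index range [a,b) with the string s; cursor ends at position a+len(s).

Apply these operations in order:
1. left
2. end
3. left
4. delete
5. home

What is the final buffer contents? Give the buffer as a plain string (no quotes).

After op 1 (left): buf='TXW' cursor=0
After op 2 (end): buf='TXW' cursor=3
After op 3 (left): buf='TXW' cursor=2
After op 4 (delete): buf='TX' cursor=2
After op 5 (home): buf='TX' cursor=0

Answer: TX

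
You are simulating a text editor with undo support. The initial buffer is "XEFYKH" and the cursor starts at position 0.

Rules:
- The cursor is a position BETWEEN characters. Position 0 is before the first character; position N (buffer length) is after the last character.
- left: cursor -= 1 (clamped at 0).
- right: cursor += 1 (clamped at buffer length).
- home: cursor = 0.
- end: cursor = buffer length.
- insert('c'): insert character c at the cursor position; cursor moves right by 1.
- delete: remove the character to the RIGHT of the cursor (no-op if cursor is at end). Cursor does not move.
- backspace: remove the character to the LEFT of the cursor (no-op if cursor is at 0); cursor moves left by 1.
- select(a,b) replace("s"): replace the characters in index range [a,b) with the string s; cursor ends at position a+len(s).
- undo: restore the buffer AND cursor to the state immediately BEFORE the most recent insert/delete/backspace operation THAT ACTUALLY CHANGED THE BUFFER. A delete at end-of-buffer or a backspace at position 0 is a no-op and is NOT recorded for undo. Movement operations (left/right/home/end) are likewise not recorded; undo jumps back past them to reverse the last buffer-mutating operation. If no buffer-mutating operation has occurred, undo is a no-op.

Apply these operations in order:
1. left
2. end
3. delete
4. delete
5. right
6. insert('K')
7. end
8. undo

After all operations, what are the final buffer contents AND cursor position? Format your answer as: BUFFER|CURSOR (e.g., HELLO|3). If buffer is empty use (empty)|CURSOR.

Answer: XEFYKH|6

Derivation:
After op 1 (left): buf='XEFYKH' cursor=0
After op 2 (end): buf='XEFYKH' cursor=6
After op 3 (delete): buf='XEFYKH' cursor=6
After op 4 (delete): buf='XEFYKH' cursor=6
After op 5 (right): buf='XEFYKH' cursor=6
After op 6 (insert('K')): buf='XEFYKHK' cursor=7
After op 7 (end): buf='XEFYKHK' cursor=7
After op 8 (undo): buf='XEFYKH' cursor=6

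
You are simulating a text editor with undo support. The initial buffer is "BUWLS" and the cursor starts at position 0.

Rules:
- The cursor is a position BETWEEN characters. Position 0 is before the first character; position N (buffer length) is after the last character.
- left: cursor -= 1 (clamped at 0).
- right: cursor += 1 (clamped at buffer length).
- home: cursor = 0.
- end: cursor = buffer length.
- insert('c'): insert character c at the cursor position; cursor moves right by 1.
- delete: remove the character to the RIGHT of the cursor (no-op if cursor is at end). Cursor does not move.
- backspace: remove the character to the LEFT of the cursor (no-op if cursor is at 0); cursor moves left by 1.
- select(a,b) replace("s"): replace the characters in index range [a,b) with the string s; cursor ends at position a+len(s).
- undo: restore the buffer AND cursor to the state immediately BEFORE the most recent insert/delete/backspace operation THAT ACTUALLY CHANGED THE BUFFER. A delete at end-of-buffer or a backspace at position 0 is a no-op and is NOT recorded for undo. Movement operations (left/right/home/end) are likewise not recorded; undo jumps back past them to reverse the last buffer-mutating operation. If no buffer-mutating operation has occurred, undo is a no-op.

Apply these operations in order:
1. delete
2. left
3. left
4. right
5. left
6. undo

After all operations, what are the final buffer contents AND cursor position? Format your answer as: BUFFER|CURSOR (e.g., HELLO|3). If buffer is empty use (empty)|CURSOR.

Answer: BUWLS|0

Derivation:
After op 1 (delete): buf='UWLS' cursor=0
After op 2 (left): buf='UWLS' cursor=0
After op 3 (left): buf='UWLS' cursor=0
After op 4 (right): buf='UWLS' cursor=1
After op 5 (left): buf='UWLS' cursor=0
After op 6 (undo): buf='BUWLS' cursor=0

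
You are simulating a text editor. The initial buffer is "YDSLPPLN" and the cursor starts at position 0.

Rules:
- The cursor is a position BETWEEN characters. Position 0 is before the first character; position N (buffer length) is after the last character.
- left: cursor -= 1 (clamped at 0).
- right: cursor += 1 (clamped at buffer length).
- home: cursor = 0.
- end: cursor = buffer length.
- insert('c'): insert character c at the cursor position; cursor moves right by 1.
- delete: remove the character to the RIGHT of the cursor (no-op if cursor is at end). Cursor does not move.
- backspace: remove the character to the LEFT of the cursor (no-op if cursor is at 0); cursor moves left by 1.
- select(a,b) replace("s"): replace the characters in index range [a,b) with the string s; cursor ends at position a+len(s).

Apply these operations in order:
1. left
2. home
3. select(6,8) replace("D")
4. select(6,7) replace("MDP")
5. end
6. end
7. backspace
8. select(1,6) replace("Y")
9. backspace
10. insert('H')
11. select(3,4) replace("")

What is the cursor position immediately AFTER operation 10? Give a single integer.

Answer: 2

Derivation:
After op 1 (left): buf='YDSLPPLN' cursor=0
After op 2 (home): buf='YDSLPPLN' cursor=0
After op 3 (select(6,8) replace("D")): buf='YDSLPPD' cursor=7
After op 4 (select(6,7) replace("MDP")): buf='YDSLPPMDP' cursor=9
After op 5 (end): buf='YDSLPPMDP' cursor=9
After op 6 (end): buf='YDSLPPMDP' cursor=9
After op 7 (backspace): buf='YDSLPPMD' cursor=8
After op 8 (select(1,6) replace("Y")): buf='YYMD' cursor=2
After op 9 (backspace): buf='YMD' cursor=1
After op 10 (insert('H')): buf='YHMD' cursor=2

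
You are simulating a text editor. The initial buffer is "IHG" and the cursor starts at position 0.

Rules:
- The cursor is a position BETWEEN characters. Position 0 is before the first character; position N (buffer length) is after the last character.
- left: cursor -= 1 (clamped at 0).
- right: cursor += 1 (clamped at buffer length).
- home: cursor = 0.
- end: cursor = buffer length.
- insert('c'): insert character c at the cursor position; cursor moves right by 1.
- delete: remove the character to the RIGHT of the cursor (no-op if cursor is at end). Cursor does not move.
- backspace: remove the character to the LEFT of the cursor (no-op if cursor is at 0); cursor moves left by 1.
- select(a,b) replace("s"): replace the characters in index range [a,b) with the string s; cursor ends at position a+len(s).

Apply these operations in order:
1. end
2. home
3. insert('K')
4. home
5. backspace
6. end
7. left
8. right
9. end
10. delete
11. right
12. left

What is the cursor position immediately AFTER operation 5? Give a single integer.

After op 1 (end): buf='IHG' cursor=3
After op 2 (home): buf='IHG' cursor=0
After op 3 (insert('K')): buf='KIHG' cursor=1
After op 4 (home): buf='KIHG' cursor=0
After op 5 (backspace): buf='KIHG' cursor=0

Answer: 0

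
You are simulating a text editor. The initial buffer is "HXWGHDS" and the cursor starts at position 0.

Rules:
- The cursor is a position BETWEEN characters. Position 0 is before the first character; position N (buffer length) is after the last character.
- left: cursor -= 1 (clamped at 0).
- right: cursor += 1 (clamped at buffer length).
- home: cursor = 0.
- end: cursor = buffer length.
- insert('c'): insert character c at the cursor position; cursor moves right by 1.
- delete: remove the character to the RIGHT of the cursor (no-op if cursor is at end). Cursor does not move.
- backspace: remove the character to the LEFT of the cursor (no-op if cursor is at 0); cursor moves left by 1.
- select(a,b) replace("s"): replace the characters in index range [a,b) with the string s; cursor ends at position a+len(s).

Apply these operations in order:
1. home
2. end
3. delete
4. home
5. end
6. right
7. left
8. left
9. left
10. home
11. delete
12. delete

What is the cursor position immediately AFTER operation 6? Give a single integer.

Answer: 7

Derivation:
After op 1 (home): buf='HXWGHDS' cursor=0
After op 2 (end): buf='HXWGHDS' cursor=7
After op 3 (delete): buf='HXWGHDS' cursor=7
After op 4 (home): buf='HXWGHDS' cursor=0
After op 5 (end): buf='HXWGHDS' cursor=7
After op 6 (right): buf='HXWGHDS' cursor=7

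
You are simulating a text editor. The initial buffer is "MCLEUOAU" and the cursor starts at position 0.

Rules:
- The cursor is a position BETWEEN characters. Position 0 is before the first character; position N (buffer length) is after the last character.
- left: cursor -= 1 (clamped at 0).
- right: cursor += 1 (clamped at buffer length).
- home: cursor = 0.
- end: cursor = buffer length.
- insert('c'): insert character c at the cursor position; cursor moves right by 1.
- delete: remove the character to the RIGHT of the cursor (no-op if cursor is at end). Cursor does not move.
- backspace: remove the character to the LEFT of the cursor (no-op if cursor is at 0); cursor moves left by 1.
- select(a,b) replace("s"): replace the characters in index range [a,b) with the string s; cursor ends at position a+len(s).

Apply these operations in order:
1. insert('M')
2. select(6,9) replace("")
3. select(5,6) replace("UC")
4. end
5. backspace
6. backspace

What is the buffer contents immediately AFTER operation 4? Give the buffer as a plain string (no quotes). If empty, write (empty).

After op 1 (insert('M')): buf='MMCLEUOAU' cursor=1
After op 2 (select(6,9) replace("")): buf='MMCLEU' cursor=6
After op 3 (select(5,6) replace("UC")): buf='MMCLEUC' cursor=7
After op 4 (end): buf='MMCLEUC' cursor=7

Answer: MMCLEUC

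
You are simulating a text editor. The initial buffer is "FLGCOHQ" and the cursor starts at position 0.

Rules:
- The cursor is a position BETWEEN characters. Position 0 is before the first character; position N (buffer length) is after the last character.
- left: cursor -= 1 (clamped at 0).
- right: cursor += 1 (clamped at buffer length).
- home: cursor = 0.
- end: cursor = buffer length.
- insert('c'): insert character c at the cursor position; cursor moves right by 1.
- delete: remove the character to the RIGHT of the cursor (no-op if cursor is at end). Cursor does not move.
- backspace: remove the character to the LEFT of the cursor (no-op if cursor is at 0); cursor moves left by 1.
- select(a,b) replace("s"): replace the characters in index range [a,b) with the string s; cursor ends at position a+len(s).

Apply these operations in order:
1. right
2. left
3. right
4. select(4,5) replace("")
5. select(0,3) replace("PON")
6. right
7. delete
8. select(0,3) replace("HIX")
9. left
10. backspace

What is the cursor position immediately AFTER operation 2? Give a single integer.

Answer: 0

Derivation:
After op 1 (right): buf='FLGCOHQ' cursor=1
After op 2 (left): buf='FLGCOHQ' cursor=0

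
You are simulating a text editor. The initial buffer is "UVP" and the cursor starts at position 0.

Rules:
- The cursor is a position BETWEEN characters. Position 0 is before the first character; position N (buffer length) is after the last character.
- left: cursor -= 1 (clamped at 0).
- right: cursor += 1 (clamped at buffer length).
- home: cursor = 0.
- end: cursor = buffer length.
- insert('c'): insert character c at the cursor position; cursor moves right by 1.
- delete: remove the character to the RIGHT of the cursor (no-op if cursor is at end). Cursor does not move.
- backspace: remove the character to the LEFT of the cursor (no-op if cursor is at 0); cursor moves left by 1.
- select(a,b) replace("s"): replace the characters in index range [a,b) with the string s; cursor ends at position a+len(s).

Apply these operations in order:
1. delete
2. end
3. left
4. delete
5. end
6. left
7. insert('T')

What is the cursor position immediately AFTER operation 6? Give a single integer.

After op 1 (delete): buf='VP' cursor=0
After op 2 (end): buf='VP' cursor=2
After op 3 (left): buf='VP' cursor=1
After op 4 (delete): buf='V' cursor=1
After op 5 (end): buf='V' cursor=1
After op 6 (left): buf='V' cursor=0

Answer: 0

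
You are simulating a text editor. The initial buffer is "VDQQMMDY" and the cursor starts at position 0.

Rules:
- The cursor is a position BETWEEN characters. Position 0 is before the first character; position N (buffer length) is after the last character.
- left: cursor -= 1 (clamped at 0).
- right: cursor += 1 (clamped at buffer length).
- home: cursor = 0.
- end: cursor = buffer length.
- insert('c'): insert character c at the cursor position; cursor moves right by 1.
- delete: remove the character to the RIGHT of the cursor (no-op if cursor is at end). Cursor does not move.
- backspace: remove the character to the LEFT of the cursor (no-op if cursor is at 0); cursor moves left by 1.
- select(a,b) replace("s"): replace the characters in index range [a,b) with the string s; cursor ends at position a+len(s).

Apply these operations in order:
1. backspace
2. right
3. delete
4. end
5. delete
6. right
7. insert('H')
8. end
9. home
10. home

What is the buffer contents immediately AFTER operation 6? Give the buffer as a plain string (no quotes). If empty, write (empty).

Answer: VQQMMDY

Derivation:
After op 1 (backspace): buf='VDQQMMDY' cursor=0
After op 2 (right): buf='VDQQMMDY' cursor=1
After op 3 (delete): buf='VQQMMDY' cursor=1
After op 4 (end): buf='VQQMMDY' cursor=7
After op 5 (delete): buf='VQQMMDY' cursor=7
After op 6 (right): buf='VQQMMDY' cursor=7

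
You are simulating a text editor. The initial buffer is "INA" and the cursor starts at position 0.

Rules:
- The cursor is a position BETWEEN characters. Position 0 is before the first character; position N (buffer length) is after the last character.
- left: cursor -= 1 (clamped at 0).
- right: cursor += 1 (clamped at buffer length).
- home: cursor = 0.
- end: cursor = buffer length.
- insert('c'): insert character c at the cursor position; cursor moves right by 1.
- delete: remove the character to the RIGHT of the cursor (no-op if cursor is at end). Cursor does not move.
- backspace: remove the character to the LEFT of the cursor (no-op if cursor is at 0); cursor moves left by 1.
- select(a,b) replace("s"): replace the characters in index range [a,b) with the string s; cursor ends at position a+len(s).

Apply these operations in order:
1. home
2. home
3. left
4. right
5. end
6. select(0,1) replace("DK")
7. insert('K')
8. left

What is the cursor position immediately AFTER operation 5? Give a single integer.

Answer: 3

Derivation:
After op 1 (home): buf='INA' cursor=0
After op 2 (home): buf='INA' cursor=0
After op 3 (left): buf='INA' cursor=0
After op 4 (right): buf='INA' cursor=1
After op 5 (end): buf='INA' cursor=3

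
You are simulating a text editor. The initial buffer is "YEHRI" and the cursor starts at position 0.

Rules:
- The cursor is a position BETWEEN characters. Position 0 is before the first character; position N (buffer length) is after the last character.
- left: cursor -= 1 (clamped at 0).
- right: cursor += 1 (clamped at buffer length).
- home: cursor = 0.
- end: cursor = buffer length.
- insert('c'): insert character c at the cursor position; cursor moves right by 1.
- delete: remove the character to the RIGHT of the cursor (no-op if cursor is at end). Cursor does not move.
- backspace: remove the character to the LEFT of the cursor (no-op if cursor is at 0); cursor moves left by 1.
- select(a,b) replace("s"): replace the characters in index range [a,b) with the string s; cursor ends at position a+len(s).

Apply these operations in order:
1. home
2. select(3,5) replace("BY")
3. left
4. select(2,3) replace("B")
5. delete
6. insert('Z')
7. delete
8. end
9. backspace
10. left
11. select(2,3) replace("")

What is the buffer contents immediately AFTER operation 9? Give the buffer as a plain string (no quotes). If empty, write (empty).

Answer: YEB

Derivation:
After op 1 (home): buf='YEHRI' cursor=0
After op 2 (select(3,5) replace("BY")): buf='YEHBY' cursor=5
After op 3 (left): buf='YEHBY' cursor=4
After op 4 (select(2,3) replace("B")): buf='YEBBY' cursor=3
After op 5 (delete): buf='YEBY' cursor=3
After op 6 (insert('Z')): buf='YEBZY' cursor=4
After op 7 (delete): buf='YEBZ' cursor=4
After op 8 (end): buf='YEBZ' cursor=4
After op 9 (backspace): buf='YEB' cursor=3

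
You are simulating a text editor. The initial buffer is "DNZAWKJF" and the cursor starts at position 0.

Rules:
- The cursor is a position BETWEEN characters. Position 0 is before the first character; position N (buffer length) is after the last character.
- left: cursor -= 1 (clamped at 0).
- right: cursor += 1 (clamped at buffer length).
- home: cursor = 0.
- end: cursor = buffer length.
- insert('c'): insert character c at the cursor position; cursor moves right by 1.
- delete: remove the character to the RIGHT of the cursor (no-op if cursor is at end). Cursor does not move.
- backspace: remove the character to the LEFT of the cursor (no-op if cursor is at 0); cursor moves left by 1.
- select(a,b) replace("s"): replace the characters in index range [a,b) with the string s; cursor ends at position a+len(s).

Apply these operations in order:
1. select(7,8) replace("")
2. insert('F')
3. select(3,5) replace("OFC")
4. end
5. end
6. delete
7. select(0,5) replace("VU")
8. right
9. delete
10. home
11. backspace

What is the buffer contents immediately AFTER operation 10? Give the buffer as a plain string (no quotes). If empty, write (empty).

Answer: VUCJF

Derivation:
After op 1 (select(7,8) replace("")): buf='DNZAWKJ' cursor=7
After op 2 (insert('F')): buf='DNZAWKJF' cursor=8
After op 3 (select(3,5) replace("OFC")): buf='DNZOFCKJF' cursor=6
After op 4 (end): buf='DNZOFCKJF' cursor=9
After op 5 (end): buf='DNZOFCKJF' cursor=9
After op 6 (delete): buf='DNZOFCKJF' cursor=9
After op 7 (select(0,5) replace("VU")): buf='VUCKJF' cursor=2
After op 8 (right): buf='VUCKJF' cursor=3
After op 9 (delete): buf='VUCJF' cursor=3
After op 10 (home): buf='VUCJF' cursor=0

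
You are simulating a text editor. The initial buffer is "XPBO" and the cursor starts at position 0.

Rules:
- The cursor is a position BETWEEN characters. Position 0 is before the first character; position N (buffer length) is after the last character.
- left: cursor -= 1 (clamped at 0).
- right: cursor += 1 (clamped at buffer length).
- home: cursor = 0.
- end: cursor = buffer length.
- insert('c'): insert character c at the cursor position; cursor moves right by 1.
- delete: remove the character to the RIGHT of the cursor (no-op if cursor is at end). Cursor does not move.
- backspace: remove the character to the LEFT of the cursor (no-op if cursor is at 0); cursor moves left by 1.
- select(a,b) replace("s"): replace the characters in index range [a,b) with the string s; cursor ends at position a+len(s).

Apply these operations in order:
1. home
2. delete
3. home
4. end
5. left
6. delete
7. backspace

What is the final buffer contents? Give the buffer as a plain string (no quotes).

After op 1 (home): buf='XPBO' cursor=0
After op 2 (delete): buf='PBO' cursor=0
After op 3 (home): buf='PBO' cursor=0
After op 4 (end): buf='PBO' cursor=3
After op 5 (left): buf='PBO' cursor=2
After op 6 (delete): buf='PB' cursor=2
After op 7 (backspace): buf='P' cursor=1

Answer: P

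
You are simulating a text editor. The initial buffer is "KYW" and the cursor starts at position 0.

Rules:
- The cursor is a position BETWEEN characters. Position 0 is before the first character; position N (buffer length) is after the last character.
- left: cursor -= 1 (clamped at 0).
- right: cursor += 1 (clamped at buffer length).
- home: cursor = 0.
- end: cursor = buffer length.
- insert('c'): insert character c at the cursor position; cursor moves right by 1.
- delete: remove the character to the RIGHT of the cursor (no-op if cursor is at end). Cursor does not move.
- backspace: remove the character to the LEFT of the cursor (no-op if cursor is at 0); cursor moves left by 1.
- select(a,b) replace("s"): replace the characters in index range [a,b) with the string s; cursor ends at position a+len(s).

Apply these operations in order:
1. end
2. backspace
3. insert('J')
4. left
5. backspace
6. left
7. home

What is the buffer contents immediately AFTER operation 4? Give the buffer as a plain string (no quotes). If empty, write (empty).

After op 1 (end): buf='KYW' cursor=3
After op 2 (backspace): buf='KY' cursor=2
After op 3 (insert('J')): buf='KYJ' cursor=3
After op 4 (left): buf='KYJ' cursor=2

Answer: KYJ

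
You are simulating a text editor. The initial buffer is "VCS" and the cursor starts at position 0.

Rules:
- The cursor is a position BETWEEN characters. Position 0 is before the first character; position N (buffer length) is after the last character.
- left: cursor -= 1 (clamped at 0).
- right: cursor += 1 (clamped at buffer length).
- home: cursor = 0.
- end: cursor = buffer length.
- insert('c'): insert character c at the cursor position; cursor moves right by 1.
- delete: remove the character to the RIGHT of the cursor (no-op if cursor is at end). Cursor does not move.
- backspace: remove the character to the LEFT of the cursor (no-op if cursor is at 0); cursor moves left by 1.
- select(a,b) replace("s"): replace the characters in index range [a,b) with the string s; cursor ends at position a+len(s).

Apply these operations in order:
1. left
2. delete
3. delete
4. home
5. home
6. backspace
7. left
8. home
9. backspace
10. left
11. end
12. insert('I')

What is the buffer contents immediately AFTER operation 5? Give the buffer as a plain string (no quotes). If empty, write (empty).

Answer: S

Derivation:
After op 1 (left): buf='VCS' cursor=0
After op 2 (delete): buf='CS' cursor=0
After op 3 (delete): buf='S' cursor=0
After op 4 (home): buf='S' cursor=0
After op 5 (home): buf='S' cursor=0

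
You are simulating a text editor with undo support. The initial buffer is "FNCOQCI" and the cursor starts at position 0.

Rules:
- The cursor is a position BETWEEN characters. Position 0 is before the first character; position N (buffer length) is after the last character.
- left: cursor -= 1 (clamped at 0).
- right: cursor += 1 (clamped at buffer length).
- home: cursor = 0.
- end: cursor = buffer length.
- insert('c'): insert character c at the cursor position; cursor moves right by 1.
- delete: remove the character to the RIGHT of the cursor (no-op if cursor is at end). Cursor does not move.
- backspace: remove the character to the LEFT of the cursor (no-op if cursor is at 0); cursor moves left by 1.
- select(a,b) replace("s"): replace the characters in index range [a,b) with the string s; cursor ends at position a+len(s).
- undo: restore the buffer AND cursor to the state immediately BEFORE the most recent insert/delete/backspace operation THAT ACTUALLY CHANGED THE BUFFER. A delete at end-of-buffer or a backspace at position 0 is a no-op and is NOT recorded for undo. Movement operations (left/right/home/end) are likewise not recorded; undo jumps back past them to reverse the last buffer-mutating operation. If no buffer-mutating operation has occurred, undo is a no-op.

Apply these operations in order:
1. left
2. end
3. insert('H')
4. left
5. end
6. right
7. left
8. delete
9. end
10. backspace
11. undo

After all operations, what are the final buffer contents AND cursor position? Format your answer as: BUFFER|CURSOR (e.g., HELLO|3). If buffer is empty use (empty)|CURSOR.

After op 1 (left): buf='FNCOQCI' cursor=0
After op 2 (end): buf='FNCOQCI' cursor=7
After op 3 (insert('H')): buf='FNCOQCIH' cursor=8
After op 4 (left): buf='FNCOQCIH' cursor=7
After op 5 (end): buf='FNCOQCIH' cursor=8
After op 6 (right): buf='FNCOQCIH' cursor=8
After op 7 (left): buf='FNCOQCIH' cursor=7
After op 8 (delete): buf='FNCOQCI' cursor=7
After op 9 (end): buf='FNCOQCI' cursor=7
After op 10 (backspace): buf='FNCOQC' cursor=6
After op 11 (undo): buf='FNCOQCI' cursor=7

Answer: FNCOQCI|7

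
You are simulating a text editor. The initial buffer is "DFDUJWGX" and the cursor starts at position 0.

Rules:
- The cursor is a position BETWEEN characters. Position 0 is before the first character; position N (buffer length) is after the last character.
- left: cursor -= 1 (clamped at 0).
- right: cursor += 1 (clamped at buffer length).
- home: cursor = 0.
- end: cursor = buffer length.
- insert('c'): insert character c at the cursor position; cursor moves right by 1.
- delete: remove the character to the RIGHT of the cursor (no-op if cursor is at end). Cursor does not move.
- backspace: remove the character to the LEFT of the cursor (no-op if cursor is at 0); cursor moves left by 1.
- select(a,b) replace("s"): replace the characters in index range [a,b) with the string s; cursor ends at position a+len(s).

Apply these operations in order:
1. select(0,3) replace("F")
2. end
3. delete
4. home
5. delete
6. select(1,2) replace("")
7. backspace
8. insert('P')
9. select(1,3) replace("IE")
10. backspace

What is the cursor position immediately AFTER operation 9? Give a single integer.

Answer: 3

Derivation:
After op 1 (select(0,3) replace("F")): buf='FUJWGX' cursor=1
After op 2 (end): buf='FUJWGX' cursor=6
After op 3 (delete): buf='FUJWGX' cursor=6
After op 4 (home): buf='FUJWGX' cursor=0
After op 5 (delete): buf='UJWGX' cursor=0
After op 6 (select(1,2) replace("")): buf='UWGX' cursor=1
After op 7 (backspace): buf='WGX' cursor=0
After op 8 (insert('P')): buf='PWGX' cursor=1
After op 9 (select(1,3) replace("IE")): buf='PIEX' cursor=3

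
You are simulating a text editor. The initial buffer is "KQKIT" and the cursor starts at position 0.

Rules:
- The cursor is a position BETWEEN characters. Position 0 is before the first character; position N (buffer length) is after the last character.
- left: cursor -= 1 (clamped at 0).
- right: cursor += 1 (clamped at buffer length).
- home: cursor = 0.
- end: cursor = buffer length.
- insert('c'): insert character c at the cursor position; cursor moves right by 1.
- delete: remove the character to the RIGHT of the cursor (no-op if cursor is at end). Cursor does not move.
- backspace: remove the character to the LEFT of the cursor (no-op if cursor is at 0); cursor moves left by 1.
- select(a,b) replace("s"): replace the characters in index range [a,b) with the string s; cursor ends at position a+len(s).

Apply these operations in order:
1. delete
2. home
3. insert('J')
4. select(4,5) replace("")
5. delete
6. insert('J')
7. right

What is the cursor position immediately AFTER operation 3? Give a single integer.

After op 1 (delete): buf='QKIT' cursor=0
After op 2 (home): buf='QKIT' cursor=0
After op 3 (insert('J')): buf='JQKIT' cursor=1

Answer: 1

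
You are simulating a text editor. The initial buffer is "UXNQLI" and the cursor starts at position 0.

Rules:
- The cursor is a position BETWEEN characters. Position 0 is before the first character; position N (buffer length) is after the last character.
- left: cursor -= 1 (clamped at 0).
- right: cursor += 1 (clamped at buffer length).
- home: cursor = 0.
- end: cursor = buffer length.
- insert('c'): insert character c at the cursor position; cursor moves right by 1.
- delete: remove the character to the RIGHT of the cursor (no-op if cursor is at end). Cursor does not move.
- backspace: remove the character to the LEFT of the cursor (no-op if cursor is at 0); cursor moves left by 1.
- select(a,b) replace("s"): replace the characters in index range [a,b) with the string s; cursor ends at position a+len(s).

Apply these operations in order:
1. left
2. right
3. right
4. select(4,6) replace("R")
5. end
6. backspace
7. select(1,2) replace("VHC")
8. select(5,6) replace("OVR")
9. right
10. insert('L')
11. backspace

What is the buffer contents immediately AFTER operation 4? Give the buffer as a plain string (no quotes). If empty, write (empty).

Answer: UXNQR

Derivation:
After op 1 (left): buf='UXNQLI' cursor=0
After op 2 (right): buf='UXNQLI' cursor=1
After op 3 (right): buf='UXNQLI' cursor=2
After op 4 (select(4,6) replace("R")): buf='UXNQR' cursor=5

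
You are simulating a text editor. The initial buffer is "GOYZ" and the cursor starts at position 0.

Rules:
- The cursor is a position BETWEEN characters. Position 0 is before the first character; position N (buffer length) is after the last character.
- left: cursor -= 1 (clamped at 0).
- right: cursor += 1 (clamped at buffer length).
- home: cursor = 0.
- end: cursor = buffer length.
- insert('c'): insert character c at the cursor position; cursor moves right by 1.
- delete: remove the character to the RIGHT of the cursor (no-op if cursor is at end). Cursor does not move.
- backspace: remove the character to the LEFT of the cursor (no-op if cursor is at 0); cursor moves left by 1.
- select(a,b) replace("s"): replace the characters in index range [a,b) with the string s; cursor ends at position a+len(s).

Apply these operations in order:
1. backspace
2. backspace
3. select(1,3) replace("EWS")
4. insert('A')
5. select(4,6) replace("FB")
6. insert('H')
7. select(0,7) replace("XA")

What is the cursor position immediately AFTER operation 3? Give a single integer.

Answer: 4

Derivation:
After op 1 (backspace): buf='GOYZ' cursor=0
After op 2 (backspace): buf='GOYZ' cursor=0
After op 3 (select(1,3) replace("EWS")): buf='GEWSZ' cursor=4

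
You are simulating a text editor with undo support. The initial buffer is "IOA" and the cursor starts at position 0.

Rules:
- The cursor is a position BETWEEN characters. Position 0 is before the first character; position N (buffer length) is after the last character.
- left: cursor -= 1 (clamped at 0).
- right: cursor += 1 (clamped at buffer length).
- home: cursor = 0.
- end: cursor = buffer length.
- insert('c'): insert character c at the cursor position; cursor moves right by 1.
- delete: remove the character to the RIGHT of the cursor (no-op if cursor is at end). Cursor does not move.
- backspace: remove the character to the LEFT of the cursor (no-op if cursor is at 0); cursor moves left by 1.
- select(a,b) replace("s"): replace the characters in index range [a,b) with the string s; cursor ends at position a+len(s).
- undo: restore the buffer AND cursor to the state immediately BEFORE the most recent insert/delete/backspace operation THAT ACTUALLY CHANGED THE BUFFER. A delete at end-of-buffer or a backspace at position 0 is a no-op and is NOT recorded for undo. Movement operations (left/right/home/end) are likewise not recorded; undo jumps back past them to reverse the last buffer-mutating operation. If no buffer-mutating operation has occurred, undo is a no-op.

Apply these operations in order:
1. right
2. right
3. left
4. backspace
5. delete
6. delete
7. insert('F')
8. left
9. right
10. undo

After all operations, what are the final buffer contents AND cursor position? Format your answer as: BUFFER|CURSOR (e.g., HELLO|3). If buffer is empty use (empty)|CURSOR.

Answer: (empty)|0

Derivation:
After op 1 (right): buf='IOA' cursor=1
After op 2 (right): buf='IOA' cursor=2
After op 3 (left): buf='IOA' cursor=1
After op 4 (backspace): buf='OA' cursor=0
After op 5 (delete): buf='A' cursor=0
After op 6 (delete): buf='(empty)' cursor=0
After op 7 (insert('F')): buf='F' cursor=1
After op 8 (left): buf='F' cursor=0
After op 9 (right): buf='F' cursor=1
After op 10 (undo): buf='(empty)' cursor=0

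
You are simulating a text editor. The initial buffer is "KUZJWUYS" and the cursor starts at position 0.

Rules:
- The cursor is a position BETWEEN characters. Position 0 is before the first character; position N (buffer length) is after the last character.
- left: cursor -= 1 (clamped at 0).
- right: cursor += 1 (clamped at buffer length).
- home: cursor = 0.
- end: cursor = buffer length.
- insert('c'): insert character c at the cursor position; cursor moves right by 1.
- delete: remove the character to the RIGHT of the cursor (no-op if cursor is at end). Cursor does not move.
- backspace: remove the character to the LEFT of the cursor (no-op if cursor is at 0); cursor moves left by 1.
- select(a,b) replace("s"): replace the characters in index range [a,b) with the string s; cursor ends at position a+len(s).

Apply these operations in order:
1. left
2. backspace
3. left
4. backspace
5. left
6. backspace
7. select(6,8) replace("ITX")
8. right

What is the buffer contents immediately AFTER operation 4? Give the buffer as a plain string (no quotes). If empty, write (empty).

Answer: KUZJWUYS

Derivation:
After op 1 (left): buf='KUZJWUYS' cursor=0
After op 2 (backspace): buf='KUZJWUYS' cursor=0
After op 3 (left): buf='KUZJWUYS' cursor=0
After op 4 (backspace): buf='KUZJWUYS' cursor=0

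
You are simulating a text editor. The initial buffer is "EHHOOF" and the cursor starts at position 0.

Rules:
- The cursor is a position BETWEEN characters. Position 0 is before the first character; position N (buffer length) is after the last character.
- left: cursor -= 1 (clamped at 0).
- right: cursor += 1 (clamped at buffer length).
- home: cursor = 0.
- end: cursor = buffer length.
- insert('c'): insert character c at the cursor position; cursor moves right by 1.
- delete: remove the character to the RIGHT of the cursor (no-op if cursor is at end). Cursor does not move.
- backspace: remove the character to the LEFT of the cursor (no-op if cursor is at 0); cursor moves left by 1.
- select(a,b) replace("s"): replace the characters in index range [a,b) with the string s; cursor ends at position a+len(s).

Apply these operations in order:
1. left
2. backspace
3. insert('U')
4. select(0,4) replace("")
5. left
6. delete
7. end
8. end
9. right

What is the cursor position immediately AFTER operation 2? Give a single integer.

Answer: 0

Derivation:
After op 1 (left): buf='EHHOOF' cursor=0
After op 2 (backspace): buf='EHHOOF' cursor=0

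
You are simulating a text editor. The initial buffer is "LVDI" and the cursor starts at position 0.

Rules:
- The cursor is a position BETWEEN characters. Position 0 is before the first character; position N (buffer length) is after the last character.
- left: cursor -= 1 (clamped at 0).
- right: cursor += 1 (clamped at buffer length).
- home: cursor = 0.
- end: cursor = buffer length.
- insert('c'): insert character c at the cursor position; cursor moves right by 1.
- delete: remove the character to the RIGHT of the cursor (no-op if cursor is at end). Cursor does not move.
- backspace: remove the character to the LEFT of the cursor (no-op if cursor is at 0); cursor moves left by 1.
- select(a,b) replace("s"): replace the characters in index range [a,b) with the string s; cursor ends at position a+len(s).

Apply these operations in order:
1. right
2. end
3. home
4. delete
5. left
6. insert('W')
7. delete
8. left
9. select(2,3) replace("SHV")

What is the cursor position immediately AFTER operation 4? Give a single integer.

Answer: 0

Derivation:
After op 1 (right): buf='LVDI' cursor=1
After op 2 (end): buf='LVDI' cursor=4
After op 3 (home): buf='LVDI' cursor=0
After op 4 (delete): buf='VDI' cursor=0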